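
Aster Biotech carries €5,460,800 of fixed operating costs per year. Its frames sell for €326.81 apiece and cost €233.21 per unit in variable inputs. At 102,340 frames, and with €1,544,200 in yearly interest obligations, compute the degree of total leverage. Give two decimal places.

Total contribution margin = 102,340 × €93.60 = €9,579,024.00.
Subtracting fixed costs: EBIT = €9,579,024.00 − €5,460,800 = €4,118,224.00. Interest = €1,544,200.00.
DOL = €9,579,024.00 ÷ €4,118,224.00 = 2.3260; DFL = €4,118,224.00 ÷ €2,574,024.00 = 1.5999.
Combined leverage = 2.3260 × 1.5999 = 3.7214.

3.72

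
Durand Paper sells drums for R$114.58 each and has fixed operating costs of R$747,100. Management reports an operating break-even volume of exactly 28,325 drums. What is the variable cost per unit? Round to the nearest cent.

At break-even, FC = Q × (P − VC), so P − VC = R$747,100 ÷ 28,325 = R$26.3760.
Variable cost per unit = R$114.58 − R$26.3760 = R$88.20.

R$88.20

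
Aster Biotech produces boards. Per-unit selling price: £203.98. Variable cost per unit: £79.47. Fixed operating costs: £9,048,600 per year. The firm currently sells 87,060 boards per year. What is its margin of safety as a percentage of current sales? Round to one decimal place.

16.5%

Contribution margin per unit = £203.98 − £79.47 = £124.51. Break-even units = £9,048,600 ÷ £124.51 = 72,673.68; break-even revenue = 72,673.68 × £203.98 = £14,823,977.42.
Current sales = 87,060 × £203.98 = £17,758,498.80.
Margin of safety = (£17,758,498.80 − £14,823,977.42) ÷ £17,758,498.80 = 16.5%.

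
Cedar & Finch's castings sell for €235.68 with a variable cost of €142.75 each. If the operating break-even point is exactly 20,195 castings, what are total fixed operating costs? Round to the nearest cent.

€1,876,721.35

Unit CM = price − variable cost = €235.68 − €142.75 = €92.93.
Fixed costs = break-even units × CM = 20,195 × €92.93 = €1,876,721.35.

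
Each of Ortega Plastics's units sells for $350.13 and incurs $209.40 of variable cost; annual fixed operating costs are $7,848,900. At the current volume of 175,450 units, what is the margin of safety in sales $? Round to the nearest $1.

$41,902,593

Contribution margin per unit = $350.13 − $209.40 = $140.73. Break-even units = $7,848,900 ÷ $140.73 = 55,772.76; break-even revenue = 55,772.76 × $350.13 = $19,527,715.18.
Current sales = 175,450 × $350.13 = $61,430,308.50.
Margin of safety = $61,430,308.50 − $19,527,715.18 = $41,902,593.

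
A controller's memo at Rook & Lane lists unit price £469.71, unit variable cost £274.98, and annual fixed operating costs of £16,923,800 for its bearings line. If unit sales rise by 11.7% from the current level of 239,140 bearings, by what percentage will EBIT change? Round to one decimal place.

Total contribution margin = 239,140 × £194.73 = £46,567,732.20.
Operating income = contribution − fixed costs = £46,567,732.20 − £16,923,800 = £29,643,932.20.
Degree of operating leverage = £46,567,732.20 / £29,643,932.20 = 1.5709.
So EBIT moves 1.5709 × (+11.7%) = +18.4%.

+18.4%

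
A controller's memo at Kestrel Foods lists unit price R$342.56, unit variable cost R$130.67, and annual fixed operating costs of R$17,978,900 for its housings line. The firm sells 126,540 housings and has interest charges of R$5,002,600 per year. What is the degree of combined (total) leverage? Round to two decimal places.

At 126,540 units, contribution = 126,540 × R$211.89 = R$26,812,560.60.
Subtracting fixed costs: EBIT = R$26,812,560.60 − R$17,978,900 = R$8,833,660.60. Interest = R$5,002,600.00, so EBIT − I = R$3,831,060.60.
DCL = contribution ÷ (EBIT − I) = R$26,812,560.60 ÷ R$3,831,060.60 = 6.9987.

7.00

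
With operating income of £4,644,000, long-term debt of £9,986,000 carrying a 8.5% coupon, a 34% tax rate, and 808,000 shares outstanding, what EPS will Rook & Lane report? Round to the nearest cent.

£3.10

Pre-tax income = £4,644,000 − £848,810.00 = £3,795,190.00.
After tax at 34%: net income = £3,795,190.00 × 0.66 = £2,504,825.40.
Per share: £2,504,825.40 / 808,000 shares = £3.10.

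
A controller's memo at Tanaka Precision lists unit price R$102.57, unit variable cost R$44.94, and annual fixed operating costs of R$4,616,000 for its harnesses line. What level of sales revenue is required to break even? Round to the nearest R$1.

R$8,215,567

Contribution margin per unit = R$102.57 − R$44.94 = R$57.63, a CM ratio of R$57.63 ÷ R$102.57 = 0.5619.
Break-even revenue = fixed costs × price ÷ CM = R$4,616,000 × R$102.57 ÷ R$57.63 = R$8,215,567.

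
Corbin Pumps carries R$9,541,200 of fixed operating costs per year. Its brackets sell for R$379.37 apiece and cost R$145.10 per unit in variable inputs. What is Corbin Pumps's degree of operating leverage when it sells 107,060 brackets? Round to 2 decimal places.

1.61

Contribution at this volume is 107,060 × R$234.27 = R$25,080,946.20.
EBIT = R$25,080,946.20 − R$9,541,200 = R$15,539,746.20.
DOL = contribution ÷ EBIT = R$25,080,946.20 ÷ R$15,539,746.20 = 1.6140.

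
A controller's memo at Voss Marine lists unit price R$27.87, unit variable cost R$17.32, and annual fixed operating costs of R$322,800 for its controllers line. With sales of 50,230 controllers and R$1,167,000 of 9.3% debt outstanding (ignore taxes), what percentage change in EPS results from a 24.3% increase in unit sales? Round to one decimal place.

Total contribution margin = 50,230 × R$10.55 = R$529,926.50.
EBIT = R$529,926.50 − R$322,800 = R$207,126.50.
After interest of R$108,531.00, pre-tax earnings = R$98,595.50.
DCL = total CM / (EBIT − I) = R$529,926.50 / R$98,595.50 = 5.3748.
EPS therefore changes by 5.3748 × (+24.3%) = +130.6%.

+130.6%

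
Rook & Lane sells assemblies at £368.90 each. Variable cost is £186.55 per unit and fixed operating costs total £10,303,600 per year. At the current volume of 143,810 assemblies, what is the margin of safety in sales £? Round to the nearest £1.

Unit CM = price − variable cost = £368.90 − £186.55 = £182.35. Break-even units = £10,303,600 ÷ £182.35 = 56,504.52; break-even revenue = 56,504.52 × £368.90 = £20,844,519.00.
Current sales = 143,810 × £368.90 = £53,051,509.00.
Margin of safety = £53,051,509.00 − £20,844,519.00 = £32,206,990.

£32,206,990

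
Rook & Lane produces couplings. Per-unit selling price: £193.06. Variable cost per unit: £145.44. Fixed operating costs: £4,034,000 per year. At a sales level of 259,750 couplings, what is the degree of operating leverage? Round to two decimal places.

1.48

At 259,750 units, contribution = 259,750 × £47.62 = £12,369,295.00.
Operating income = contribution − fixed costs = £12,369,295.00 − £4,034,000 = £8,335,295.00.
Degree of operating leverage = £12,369,295.00 / £8,335,295.00 = 1.4840.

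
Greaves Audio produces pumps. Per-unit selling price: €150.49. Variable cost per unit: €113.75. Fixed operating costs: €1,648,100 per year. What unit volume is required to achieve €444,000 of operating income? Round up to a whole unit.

56,944 pumps

Unit CM = price − variable cost = €150.49 − €113.75 = €36.74.
Units = (FC + target) / CM = (€1,648,100 + €444,000) / €36.74 = 56,943.39, so 56,944 pumps.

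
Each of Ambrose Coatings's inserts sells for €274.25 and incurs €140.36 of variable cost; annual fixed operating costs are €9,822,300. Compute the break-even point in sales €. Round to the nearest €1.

CM per unit = €274.25 − €140.36 = €133.89; CM ratio = €133.89 / €274.25 = 0.4882.
Break-even revenue = fixed costs × price ÷ CM = €9,822,300 × €274.25 ÷ €133.89 = €20,119,245.

€20,119,245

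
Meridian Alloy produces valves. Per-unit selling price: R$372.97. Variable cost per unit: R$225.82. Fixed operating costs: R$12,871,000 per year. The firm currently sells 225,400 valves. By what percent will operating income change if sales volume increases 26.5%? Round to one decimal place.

Total contribution margin = 225,400 × R$147.15 = R$33,167,610.00.
Operating income = contribution − fixed costs = R$33,167,610.00 − R$12,871,000 = R$20,296,610.00.
Degree of operating leverage = R$33,167,610.00 / R$20,296,610.00 = 1.6341.
Operating income changes by 1.6341 × +26.5% = +43.3%.

+43.3%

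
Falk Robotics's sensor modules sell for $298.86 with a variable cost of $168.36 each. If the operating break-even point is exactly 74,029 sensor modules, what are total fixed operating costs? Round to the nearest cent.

$9,660,784.50

Contribution margin per unit = $298.86 − $168.36 = $130.50.
Fixed costs = break-even units × CM = 74,029 × $130.50 = $9,660,784.50.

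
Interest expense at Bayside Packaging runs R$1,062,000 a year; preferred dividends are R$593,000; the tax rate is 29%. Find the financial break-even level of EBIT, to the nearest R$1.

R$1,897,211

Preferred dividends are paid after tax, so their pre-tax equivalent is R$593,000 ÷ (1 − 0.29) = R$835,211.27.
EPS = 0 when EBIT covers interest plus the pre-tax preferred burden: R$1,062,000 + R$835,211.27 = R$1,897,211.27.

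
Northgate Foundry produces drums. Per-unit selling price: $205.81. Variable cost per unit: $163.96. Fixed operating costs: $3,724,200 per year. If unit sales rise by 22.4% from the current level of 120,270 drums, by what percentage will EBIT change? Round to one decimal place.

+86.1%

Contribution at this volume is 120,270 × $41.85 = $5,033,299.50.
Operating income = contribution − fixed costs = $5,033,299.50 − $3,724,200 = $1,309,099.50.
DOL = contribution ÷ EBIT = $5,033,299.50 ÷ $1,309,099.50 = 3.8449.
%ΔEBIT = DOL × %ΔSales = 3.8449 × +22.4% = +86.1%.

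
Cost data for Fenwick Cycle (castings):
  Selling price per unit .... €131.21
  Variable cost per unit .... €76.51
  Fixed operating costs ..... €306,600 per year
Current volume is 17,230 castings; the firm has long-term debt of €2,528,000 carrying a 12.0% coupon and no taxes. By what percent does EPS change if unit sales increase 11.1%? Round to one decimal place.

+31.5%

Total contribution margin = 17,230 × €54.70 = €942,481.00.
Subtracting fixed costs: EBIT = €942,481.00 − €306,600 = €635,881.00.
After interest of €303,360.00, pre-tax earnings = €332,521.00.
Degree of combined leverage = contribution ÷ (EBIT − I) = €942,481.00 ÷ €332,521.00 = 2.8344.
%ΔEPS = DCL × %ΔSales = 2.8344 × +11.1% = +31.5%.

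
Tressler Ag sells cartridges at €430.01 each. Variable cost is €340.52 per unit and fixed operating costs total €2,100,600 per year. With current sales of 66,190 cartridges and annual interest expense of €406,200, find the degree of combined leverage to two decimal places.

1.73

At 66,190 units, contribution = 66,190 × €89.49 = €5,923,343.10.
Subtracting fixed costs: EBIT = €5,923,343.10 − €2,100,600 = €3,822,743.10. Interest = €406,200.00, so EBIT − I = €3,416,543.10.
Degree of total leverage = total CM / (EBIT − interest) = €5,923,343.10 / €3,416,543.10 = 1.7337.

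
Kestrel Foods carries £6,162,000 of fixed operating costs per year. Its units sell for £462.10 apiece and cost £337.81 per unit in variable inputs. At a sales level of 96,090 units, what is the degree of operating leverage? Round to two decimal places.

At 96,090 units, contribution = 96,090 × £124.29 = £11,943,026.10.
Subtracting fixed costs: EBIT = £11,943,026.10 − £6,162,000 = £5,781,026.10.
Degree of operating leverage = £11,943,026.10 / £5,781,026.10 = 2.0659.

2.07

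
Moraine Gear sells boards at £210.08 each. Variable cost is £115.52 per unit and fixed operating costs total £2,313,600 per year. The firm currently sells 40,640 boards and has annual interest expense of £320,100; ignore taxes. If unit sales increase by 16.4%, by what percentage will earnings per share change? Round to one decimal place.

+52.1%

Contribution at this volume is 40,640 × £94.56 = £3,842,918.40.
EBIT = £3,842,918.40 − £2,313,600 = £1,529,318.40.
Interest = £320,100.00, so EBIT − I = £1,209,218.40.
Degree of combined leverage = contribution ÷ (EBIT − I) = £3,842,918.40 ÷ £1,209,218.40 = 3.1780.
%ΔEPS = DCL × %ΔSales = 3.1780 × +16.4% = +52.1%.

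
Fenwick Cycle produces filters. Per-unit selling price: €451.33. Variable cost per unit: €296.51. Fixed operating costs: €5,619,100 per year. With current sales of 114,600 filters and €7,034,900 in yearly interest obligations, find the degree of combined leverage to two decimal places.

At 114,600 units, contribution = 114,600 × €154.82 = €17,742,372.00.
Subtracting fixed costs: EBIT = €17,742,372.00 − €5,619,100 = €12,123,272.00. Interest = €7,034,900.00.
DOL = €17,742,372.00 ÷ €12,123,272.00 = 1.4635; DFL = €12,123,272.00 ÷ €5,088,372.00 = 2.3825.
DCL = DOL × DFL = 1.4635 × 2.3825 = 3.4868.

3.49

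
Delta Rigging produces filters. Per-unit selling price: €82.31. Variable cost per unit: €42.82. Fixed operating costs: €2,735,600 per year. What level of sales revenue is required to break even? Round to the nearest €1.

€5,701,880

Contribution margin per unit = €82.31 − €42.82 = €39.49, a CM ratio of €39.49 ÷ €82.31 = 0.4798.
Break-even sales = FC ÷ CM ratio = €2,735,600 × €82.31 / €39.49 = €5,701,880.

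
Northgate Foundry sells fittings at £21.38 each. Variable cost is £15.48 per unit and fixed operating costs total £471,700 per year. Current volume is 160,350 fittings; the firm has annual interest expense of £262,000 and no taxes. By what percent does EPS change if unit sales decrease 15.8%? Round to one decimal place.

-70.4%

Contribution at this volume is 160,350 × £5.90 = £946,065.00.
Operating income = contribution − fixed costs = £946,065.00 − £471,700 = £474,365.00.
Interest = £262,000.00, so EBIT − I = £212,365.00.
DCL = total CM / (EBIT − I) = £946,065.00 / £212,365.00 = 4.4549.
EPS therefore changes by 4.4549 × (-15.8%) = -70.4%.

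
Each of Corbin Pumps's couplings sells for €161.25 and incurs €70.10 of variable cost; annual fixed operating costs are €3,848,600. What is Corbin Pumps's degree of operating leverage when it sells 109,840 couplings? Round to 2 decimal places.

1.62

Total contribution margin = 109,840 × €91.15 = €10,011,916.00.
Subtracting fixed costs: EBIT = €10,011,916.00 − €3,848,600 = €6,163,316.00.
Degree of operating leverage = €10,011,916.00 / €6,163,316.00 = 1.6244.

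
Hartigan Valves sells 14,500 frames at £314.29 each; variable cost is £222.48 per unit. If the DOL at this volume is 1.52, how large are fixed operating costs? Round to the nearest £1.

Contribution at this volume is 14,500 × £91.81 = £1,331,245.00.
DOL = contribution / EBIT, so EBIT = £1,331,245.00 / 1.52 = £875,819.08.
And FC = contribution − EBIT = £1,331,245.00 − £875,819.08 = £455,426.

£455,426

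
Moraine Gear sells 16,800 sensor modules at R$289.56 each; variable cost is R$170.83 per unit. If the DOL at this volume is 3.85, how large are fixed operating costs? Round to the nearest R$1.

R$1,476,569

Contribution at this volume is 16,800 × R$118.73 = R$1,994,664.00.
Since DOL = CM ÷ EBIT, EBIT = R$1,994,664.00 ÷ 3.85 = R$518,094.55.
And FC = contribution − EBIT = R$1,994,664.00 − R$518,094.55 = R$1,476,569.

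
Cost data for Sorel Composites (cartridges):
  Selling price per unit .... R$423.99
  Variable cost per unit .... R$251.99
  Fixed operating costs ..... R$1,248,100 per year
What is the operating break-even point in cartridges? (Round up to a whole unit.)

7,257 cartridges

Unit CM = price − variable cost = R$423.99 − R$251.99 = R$172.00.
Break-even volume = fixed costs ÷ CM per unit = R$1,248,100 ÷ R$172.00 = 7,256.40, so 7,257 cartridges.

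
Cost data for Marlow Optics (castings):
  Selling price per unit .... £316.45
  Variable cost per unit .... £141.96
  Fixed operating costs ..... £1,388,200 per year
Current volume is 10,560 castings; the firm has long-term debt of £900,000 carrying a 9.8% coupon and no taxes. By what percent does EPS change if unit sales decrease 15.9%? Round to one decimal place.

Total contribution margin = 10,560 × £174.49 = £1,842,614.40.
Subtracting fixed costs: EBIT = £1,842,614.40 − £1,388,200 = £454,414.40.
After interest of £88,200.00, pre-tax earnings = £366,214.40.
Degree of combined leverage = contribution ÷ (EBIT − I) = £1,842,614.40 ÷ £366,214.40 = 5.0315.
%ΔEPS = DCL × %ΔSales = 5.0315 × -15.9% = -80.0%.

-80.0%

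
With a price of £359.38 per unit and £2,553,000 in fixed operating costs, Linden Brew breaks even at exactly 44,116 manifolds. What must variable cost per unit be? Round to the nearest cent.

£301.51

Contribution per unit must be FC / Q = £2,553,000 / 44,116 = £57.8702.
Hence VC = price − CM = £359.38 − £57.8702 = £301.51.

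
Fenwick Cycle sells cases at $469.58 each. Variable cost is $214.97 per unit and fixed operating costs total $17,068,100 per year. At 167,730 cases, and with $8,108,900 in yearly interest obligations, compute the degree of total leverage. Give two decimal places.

Contribution at this volume is 167,730 × $254.61 = $42,705,735.30.
EBIT = $42,705,735.30 − $17,068,100 = $25,637,635.30. Interest = $8,108,900.00.
DOL = $42,705,735.30 ÷ $25,637,635.30 = 1.6657; DFL = $25,637,635.30 ÷ $17,528,735.30 = 1.4626.
Combined leverage = 1.6657 × 1.4626 = 2.4363.

2.44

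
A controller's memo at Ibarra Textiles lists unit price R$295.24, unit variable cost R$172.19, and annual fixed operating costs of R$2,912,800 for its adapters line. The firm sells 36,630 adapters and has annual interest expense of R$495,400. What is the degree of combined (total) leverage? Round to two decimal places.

Total contribution margin = 36,630 × R$123.05 = R$4,507,321.50.
EBIT = R$4,507,321.50 − R$2,912,800 = R$1,594,521.50. Interest = R$495,400.00, so EBIT − I = R$1,099,121.50.
DCL = contribution ÷ (EBIT − I) = R$4,507,321.50 ÷ R$1,099,121.50 = 4.1008.

4.10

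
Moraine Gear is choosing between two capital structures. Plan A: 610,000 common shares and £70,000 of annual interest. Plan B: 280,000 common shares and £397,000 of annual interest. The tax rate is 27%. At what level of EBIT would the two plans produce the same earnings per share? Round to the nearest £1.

At indifference, (EBIT − 70,000)(1 − t)/610,000 = (EBIT − 397,000)(1 − t)/280,000.
Cancelling (1 − t) and cross-multiplying: 280,000·(EBIT − 70,000) = 610,000·(EBIT − 397,000).
Solving, EBIT = (397,000·610,000 − 70,000·280,000) / (610,000 − 280,000) = 222,570,000,000 / 330,000 = 674,454.55.

£674,455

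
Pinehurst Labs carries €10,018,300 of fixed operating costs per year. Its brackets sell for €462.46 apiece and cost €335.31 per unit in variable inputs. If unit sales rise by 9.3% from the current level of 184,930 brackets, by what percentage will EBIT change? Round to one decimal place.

Total contribution margin = 184,930 × €127.15 = €23,513,849.50.
EBIT = €23,513,849.50 − €10,018,300 = €13,495,549.50.
So DOL = total CM / EBIT = €23,513,849.50 / €13,495,549.50 = 1.7423.
So EBIT moves 1.7423 × (+9.3%) = +16.2%.

+16.2%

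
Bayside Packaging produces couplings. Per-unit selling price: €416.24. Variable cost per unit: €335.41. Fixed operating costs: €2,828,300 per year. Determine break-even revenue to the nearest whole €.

CM per unit = €416.24 − €335.41 = €80.83; CM ratio = €80.83 / €416.24 = 0.1942.
Break-even sales = FC ÷ CM ratio = €2,828,300 × €416.24 / €80.83 = €14,564,538.

€14,564,538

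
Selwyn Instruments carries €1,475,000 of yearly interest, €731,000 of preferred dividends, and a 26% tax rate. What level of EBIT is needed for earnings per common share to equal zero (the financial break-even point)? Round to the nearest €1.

€2,462,838

Preferred dividends are paid after tax, so their pre-tax equivalent is €731,000 ÷ (1 − 0.26) = €987,837.84.
EPS = 0 when EBIT covers interest plus the pre-tax preferred burden: €1,475,000 + €987,837.84 = €2,462,837.84.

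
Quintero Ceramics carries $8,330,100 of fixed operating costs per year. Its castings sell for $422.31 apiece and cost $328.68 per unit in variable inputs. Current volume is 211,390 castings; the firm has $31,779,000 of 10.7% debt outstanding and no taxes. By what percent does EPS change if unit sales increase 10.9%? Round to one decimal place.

Contribution at this volume is 211,390 × $93.63 = $19,792,445.70.
Subtracting fixed costs: EBIT = $19,792,445.70 − $8,330,100 = $11,462,345.70.
After interest of $3,400,353.00, pre-tax earnings = $8,061,992.70.
Degree of combined leverage = contribution ÷ (EBIT − I) = $19,792,445.70 ÷ $8,061,992.70 = 2.4550.
EPS therefore changes by 2.4550 × (+10.9%) = +26.8%.

+26.8%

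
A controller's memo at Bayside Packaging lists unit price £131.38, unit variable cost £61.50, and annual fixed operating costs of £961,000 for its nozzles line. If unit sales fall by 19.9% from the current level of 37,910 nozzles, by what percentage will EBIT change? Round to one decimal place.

-31.2%

At 37,910 units, contribution = 37,910 × £69.88 = £2,649,150.80.
EBIT = £2,649,150.80 − £961,000 = £1,688,150.80.
So DOL = total CM / EBIT = £2,649,150.80 / £1,688,150.80 = 1.5693.
So EBIT moves 1.5693 × (-19.9%) = -31.2%.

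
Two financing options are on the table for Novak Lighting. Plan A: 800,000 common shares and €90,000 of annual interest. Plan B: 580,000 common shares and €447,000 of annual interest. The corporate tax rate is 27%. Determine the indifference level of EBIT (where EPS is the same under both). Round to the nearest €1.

€1,388,182

At indifference, (EBIT − 90,000)(1 − t)/800,000 = (EBIT − 447,000)(1 − t)/580,000.
The (1 − t) factor cancels: (EBIT − 90,000) × 580,000 = (EBIT − 447,000) × 800,000.
EBIT × (800,000 − 580,000) = 447,000 × 800,000 − 90,000 × 580,000 = 305,400,000,000, so EBIT = 305,400,000,000 ÷ 220,000 = 1,388,181.82.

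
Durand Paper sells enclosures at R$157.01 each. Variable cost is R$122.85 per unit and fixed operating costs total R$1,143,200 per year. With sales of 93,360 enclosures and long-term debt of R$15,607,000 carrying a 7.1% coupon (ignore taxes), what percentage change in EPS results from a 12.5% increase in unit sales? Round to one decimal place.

Contribution at this volume is 93,360 × R$34.16 = R$3,189,177.60.
EBIT = R$3,189,177.60 − R$1,143,200 = R$2,045,977.60.
After interest of R$1,108,097.00, pre-tax earnings = R$937,880.60.
Degree of combined leverage = contribution ÷ (EBIT − I) = R$3,189,177.60 ÷ R$937,880.60 = 3.4004.
%ΔEPS = DCL × %ΔSales = 3.4004 × +12.5% = +42.5%.

+42.5%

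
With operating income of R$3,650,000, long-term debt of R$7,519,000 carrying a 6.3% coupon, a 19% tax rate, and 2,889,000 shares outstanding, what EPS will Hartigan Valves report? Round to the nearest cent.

Interest = R$473,697.00, so EBT = R$3,650,000 − R$473,697.00 = R$3,176,303.00.
After tax at 19%: net income = R$3,176,303.00 × 0.81 = R$2,572,805.43.
Per share: R$2,572,805.43 / 2,889,000 shares = R$0.89.

R$0.89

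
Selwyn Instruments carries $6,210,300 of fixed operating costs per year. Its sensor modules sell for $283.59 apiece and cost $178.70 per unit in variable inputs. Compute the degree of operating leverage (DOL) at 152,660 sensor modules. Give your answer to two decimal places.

Contribution at this volume is 152,660 × $104.89 = $16,012,507.40.
Subtracting fixed costs: EBIT = $16,012,507.40 − $6,210,300 = $9,802,207.40.
DOL = contribution ÷ EBIT = $16,012,507.40 ÷ $9,802,207.40 = 1.6336.

1.63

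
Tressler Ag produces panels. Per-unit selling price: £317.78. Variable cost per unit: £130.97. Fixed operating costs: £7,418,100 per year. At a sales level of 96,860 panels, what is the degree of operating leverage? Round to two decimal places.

1.69

Contribution at this volume is 96,860 × £186.81 = £18,094,416.60.
EBIT = £18,094,416.60 − £7,418,100 = £10,676,316.60.
Degree of operating leverage = £18,094,416.60 / £10,676,316.60 = 1.6948.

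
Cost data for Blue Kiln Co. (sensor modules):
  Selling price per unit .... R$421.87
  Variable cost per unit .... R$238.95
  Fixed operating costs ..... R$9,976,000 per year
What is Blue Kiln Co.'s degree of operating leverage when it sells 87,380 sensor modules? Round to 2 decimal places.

2.66

Total contribution margin = 87,380 × R$182.92 = R$15,983,549.60.
Operating income = contribution − fixed costs = R$15,983,549.60 − R$9,976,000 = R$6,007,549.60.
DOL = contribution ÷ EBIT = R$15,983,549.60 ÷ R$6,007,549.60 = 2.6606.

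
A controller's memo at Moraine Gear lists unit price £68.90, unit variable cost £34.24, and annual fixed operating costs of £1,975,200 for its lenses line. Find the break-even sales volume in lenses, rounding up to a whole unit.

Contribution margin per unit = £68.90 − £34.24 = £34.66.
Units to break even: £1,975,200 ÷ £34.66 = 56,987.88, rounded up to 56,988.

56,988 lenses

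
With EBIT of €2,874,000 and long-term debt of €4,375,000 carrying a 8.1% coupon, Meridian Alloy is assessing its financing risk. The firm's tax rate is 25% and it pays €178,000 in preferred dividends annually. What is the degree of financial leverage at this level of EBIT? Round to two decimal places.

1.26

Annual interest charges come to €354,375.00.
Pre-tax preferred-dividend burden = €178,000 ÷ (1 − 0.25) = €237,333.33.
DFL = EBIT ÷ [EBIT − I − D_p/(1−t)] = €2,874,000 ÷ [€2,874,000 − €354,375.00 − €237,333.33] = €2,874,000 ÷ €2,282,291.67 = 1.2593.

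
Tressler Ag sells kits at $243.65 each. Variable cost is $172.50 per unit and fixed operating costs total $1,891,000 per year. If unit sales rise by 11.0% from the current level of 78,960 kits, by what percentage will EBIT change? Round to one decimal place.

Total contribution margin = 78,960 × $71.15 = $5,618,004.00.
Subtracting fixed costs: EBIT = $5,618,004.00 − $1,891,000 = $3,727,004.00.
Degree of operating leverage = $5,618,004.00 / $3,727,004.00 = 1.5074.
So EBIT moves 1.5074 × (+11.0%) = +16.6%.

+16.6%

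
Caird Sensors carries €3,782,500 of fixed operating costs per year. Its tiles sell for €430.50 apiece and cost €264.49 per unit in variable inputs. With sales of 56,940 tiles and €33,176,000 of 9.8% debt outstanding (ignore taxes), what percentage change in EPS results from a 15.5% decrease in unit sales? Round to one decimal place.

Contribution at this volume is 56,940 × €166.01 = €9,452,609.40.
EBIT = €9,452,609.40 − €3,782,500 = €5,670,109.40.
Interest = €3,251,248.00, so EBIT − I = €2,418,861.40.
DCL = total CM / (EBIT − I) = €9,452,609.40 / €2,418,861.40 = 3.9079.
%ΔEPS = DCL × %ΔSales = 3.9079 × -15.5% = -60.6%.

-60.6%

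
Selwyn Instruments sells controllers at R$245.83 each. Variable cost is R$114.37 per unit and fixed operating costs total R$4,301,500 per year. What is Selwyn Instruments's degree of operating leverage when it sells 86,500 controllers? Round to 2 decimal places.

At 86,500 units, contribution = 86,500 × R$131.46 = R$11,371,290.00.
Subtracting fixed costs: EBIT = R$11,371,290.00 − R$4,301,500 = R$7,069,790.00.
DOL = contribution ÷ EBIT = R$11,371,290.00 ÷ R$7,069,790.00 = 1.6084.

1.61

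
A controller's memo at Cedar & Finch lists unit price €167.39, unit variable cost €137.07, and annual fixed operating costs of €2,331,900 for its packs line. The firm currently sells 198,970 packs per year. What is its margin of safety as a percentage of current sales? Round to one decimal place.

Contribution margin per unit = €167.39 − €137.07 = €30.32. Break-even units = €2,331,900 ÷ €30.32 = 76,909.63; break-even revenue = 76,909.63 × €167.39 = €12,873,903.07.
Actual sales revenue = 198,970 × €167.39 = €33,305,588.30.
Margin of safety = (€33,305,588.30 − €12,873,903.07) ÷ €33,305,588.30 = 61.3%.

61.3%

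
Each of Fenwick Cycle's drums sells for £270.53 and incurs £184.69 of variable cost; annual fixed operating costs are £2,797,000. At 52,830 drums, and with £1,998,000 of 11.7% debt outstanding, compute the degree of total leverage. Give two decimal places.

3.01

At 52,830 units, contribution = 52,830 × £85.84 = £4,534,927.20.
Operating income = contribution − fixed costs = £4,534,927.20 − £2,797,000 = £1,737,927.20. Interest = £233,766.00, so EBIT − I = £1,504,161.20.
Degree of total leverage = total CM / (EBIT − interest) = £4,534,927.20 / £1,504,161.20 = 3.0149.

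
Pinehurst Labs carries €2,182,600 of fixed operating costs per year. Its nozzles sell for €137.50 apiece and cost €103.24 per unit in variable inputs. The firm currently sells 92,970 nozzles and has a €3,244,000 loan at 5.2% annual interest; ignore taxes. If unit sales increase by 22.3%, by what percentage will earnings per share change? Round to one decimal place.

+85.2%

Contribution at this volume is 92,970 × €34.26 = €3,185,152.20.
EBIT = €3,185,152.20 − €2,182,600 = €1,002,552.20.
After interest of €168,688.00, pre-tax earnings = €833,864.20.
DCL = total CM / (EBIT − I) = €3,185,152.20 / €833,864.20 = 3.8197.
%ΔEPS = DCL × %ΔSales = 3.8197 × +22.3% = +85.2%.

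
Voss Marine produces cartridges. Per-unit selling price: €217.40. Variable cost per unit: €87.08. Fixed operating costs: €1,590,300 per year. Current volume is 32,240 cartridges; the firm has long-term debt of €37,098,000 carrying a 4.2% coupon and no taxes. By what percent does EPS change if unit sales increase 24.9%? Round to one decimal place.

At 32,240 units, contribution = 32,240 × €130.32 = €4,201,516.80.
EBIT = €4,201,516.80 − €1,590,300 = €2,611,216.80.
Interest = €1,558,116.00, so EBIT − I = €1,053,100.80.
DCL = total CM / (EBIT − I) = €4,201,516.80 / €1,053,100.80 = 3.9897.
%ΔEPS = DCL × %ΔSales = 3.9897 × +24.9% = +99.3%.

+99.3%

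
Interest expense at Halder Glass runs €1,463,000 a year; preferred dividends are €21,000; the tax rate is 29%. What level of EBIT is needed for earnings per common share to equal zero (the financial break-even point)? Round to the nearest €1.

Grossing the preferred dividend up to pre-tax terms: €21,000 / (1 − 0.29) = €29,577.46.
Financial break-even EBIT = interest + D_p ÷ (1 − t) = €1,463,000 + €29,577.46 = €1,492,577.46.

€1,492,577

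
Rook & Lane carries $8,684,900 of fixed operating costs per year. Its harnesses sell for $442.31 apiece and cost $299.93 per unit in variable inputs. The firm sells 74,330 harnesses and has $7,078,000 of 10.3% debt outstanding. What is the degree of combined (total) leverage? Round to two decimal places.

Total contribution margin = 74,330 × $142.38 = $10,583,105.40.
Operating income = contribution − fixed costs = $10,583,105.40 − $8,684,900 = $1,898,205.40. Interest = $729,034.00, so EBIT − I = $1,169,171.40.
Degree of total leverage = total CM / (EBIT − interest) = $10,583,105.40 / $1,169,171.40 = 9.0518.

9.05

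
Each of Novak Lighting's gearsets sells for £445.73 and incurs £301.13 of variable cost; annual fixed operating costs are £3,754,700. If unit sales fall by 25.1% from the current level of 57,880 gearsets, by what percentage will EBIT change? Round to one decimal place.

-45.5%

Contribution at this volume is 57,880 × £144.60 = £8,369,448.00.
EBIT = £8,369,448.00 − £3,754,700 = £4,614,748.00.
So DOL = total CM / EBIT = £8,369,448.00 / £4,614,748.00 = 1.8136.
Operating income changes by 1.8136 × -25.1% = -45.5%.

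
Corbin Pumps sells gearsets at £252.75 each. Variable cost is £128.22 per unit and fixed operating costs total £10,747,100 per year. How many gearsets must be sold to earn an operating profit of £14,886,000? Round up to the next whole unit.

205,839 gearsets

Unit CM = price − variable cost = £252.75 − £128.22 = £124.53.
Required volume = (fixed costs + target profit) ÷ CM = (£10,747,100 + £14,886,000) ÷ £124.53 = 205,838.75, so 205,839 gearsets.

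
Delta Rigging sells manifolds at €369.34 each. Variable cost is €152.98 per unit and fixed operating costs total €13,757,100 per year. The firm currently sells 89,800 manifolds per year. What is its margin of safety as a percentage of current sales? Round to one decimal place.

29.2%

Unit CM = price − variable cost = €369.34 − €152.98 = €216.36. Break-even units = €13,757,100 ÷ €216.36 = 63,584.30; break-even revenue = 63,584.30 × €369.34 = €23,484,226.82.
Current sales = 89,800 × €369.34 = €33,166,732.00.
Margin of safety = (€33,166,732.00 − €23,484,226.82) ÷ €33,166,732.00 = 29.2%.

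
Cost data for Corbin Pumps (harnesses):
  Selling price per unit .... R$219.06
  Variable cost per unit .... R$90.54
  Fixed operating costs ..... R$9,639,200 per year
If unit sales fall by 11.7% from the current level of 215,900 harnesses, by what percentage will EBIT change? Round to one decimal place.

-17.9%

Total contribution margin = 215,900 × R$128.52 = R$27,747,468.00.
Operating income = contribution − fixed costs = R$27,747,468.00 − R$9,639,200 = R$18,108,268.00.
DOL = contribution ÷ EBIT = R$27,747,468.00 ÷ R$18,108,268.00 = 1.5323.
Operating income changes by 1.5323 × -11.7% = -17.9%.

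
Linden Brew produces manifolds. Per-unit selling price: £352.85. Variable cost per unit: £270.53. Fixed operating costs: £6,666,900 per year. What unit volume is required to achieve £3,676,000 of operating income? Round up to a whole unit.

Each unit contributes £352.85 − £270.53 = £82.32.
Need Q such that Q × £82.32 − £6,666,900 = £3,676,000, i.e. Q = £10,342,900 / £82.32 = 125,642.61 → 125,643.

125,643 manifolds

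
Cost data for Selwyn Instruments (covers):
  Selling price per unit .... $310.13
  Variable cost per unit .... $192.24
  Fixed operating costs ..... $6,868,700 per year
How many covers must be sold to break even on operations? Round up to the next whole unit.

Contribution margin per unit = $310.13 − $192.24 = $117.89.
Units to break even: $6,868,700 ÷ $117.89 = 58,263.64, rounded up to 58,264.

58,264 covers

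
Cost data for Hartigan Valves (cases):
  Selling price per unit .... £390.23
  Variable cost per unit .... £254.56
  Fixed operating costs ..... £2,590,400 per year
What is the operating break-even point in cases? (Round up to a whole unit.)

Unit CM = price − variable cost = £390.23 − £254.56 = £135.67.
Units to break even: £2,590,400 ÷ £135.67 = 19,093.39, rounded up to 19,094.

19,094 cases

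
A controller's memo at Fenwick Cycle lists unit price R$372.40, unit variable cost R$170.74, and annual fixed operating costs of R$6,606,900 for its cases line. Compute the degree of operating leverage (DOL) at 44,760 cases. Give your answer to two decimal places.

Contribution at this volume is 44,760 × R$201.66 = R$9,026,301.60.
Subtracting fixed costs: EBIT = R$9,026,301.60 − R$6,606,900 = R$2,419,401.60.
So DOL = total CM / EBIT = R$9,026,301.60 / R$2,419,401.60 = 3.7308.

3.73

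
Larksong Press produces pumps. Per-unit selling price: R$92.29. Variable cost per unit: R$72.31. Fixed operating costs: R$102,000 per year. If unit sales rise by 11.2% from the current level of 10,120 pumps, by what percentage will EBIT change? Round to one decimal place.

+22.6%

Contribution at this volume is 10,120 × R$19.98 = R$202,197.60.
EBIT = R$202,197.60 − R$102,000 = R$100,197.60.
Degree of operating leverage = R$202,197.60 / R$100,197.60 = 2.0180.
%ΔEBIT = DOL × %ΔSales = 2.0180 × +11.2% = +22.6%.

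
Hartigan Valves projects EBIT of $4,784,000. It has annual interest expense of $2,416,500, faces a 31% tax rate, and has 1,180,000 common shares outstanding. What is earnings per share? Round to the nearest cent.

Pre-tax income = $4,784,000 − $2,416,500.00 = $2,367,500.00.
After tax at 31%: net income = $2,367,500.00 × 0.69 = $1,633,575.00.
Per share: $1,633,575.00 / 1,180,000 shares = $1.38.

$1.38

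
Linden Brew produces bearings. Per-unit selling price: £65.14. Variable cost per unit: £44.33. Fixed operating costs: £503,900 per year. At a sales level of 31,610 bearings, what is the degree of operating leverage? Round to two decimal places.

At 31,610 units, contribution = 31,610 × £20.81 = £657,804.10.
Subtracting fixed costs: EBIT = £657,804.10 − £503,900 = £153,904.10.
Degree of operating leverage = £657,804.10 / £153,904.10 = 4.2741.

4.27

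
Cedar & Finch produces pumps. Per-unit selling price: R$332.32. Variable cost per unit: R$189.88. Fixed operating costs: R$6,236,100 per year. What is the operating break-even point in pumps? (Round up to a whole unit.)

Contribution margin per unit = R$332.32 − R$189.88 = R$142.44.
Units to break even: R$6,236,100 ÷ R$142.44 = 43,780.54, rounded up to 43,781.

43,781 pumps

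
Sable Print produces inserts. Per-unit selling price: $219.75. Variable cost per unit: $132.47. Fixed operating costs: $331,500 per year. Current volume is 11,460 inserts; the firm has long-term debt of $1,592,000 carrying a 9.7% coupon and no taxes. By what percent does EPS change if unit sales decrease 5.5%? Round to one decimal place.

-10.7%

Total contribution margin = 11,460 × $87.28 = $1,000,228.80.
EBIT = $1,000,228.80 − $331,500 = $668,728.80.
After interest of $154,424.00, pre-tax earnings = $514,304.80.
Degree of combined leverage = contribution ÷ (EBIT − I) = $1,000,228.80 ÷ $514,304.80 = 1.9448.
%ΔEPS = DCL × %ΔSales = 1.9448 × -5.5% = -10.7%.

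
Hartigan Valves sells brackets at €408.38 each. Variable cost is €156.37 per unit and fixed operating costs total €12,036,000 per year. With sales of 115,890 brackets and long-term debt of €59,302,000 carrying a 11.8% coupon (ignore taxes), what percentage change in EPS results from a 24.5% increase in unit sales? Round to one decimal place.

At 115,890 units, contribution = 115,890 × €252.01 = €29,205,438.90.
Operating income = contribution − fixed costs = €29,205,438.90 − €12,036,000 = €17,169,438.90.
After interest of €6,997,636.00, pre-tax earnings = €10,171,802.90.
Degree of combined leverage = contribution ÷ (EBIT − I) = €29,205,438.90 ÷ €10,171,802.90 = 2.8712.
EPS therefore changes by 2.8712 × (+24.5%) = +70.3%.

+70.3%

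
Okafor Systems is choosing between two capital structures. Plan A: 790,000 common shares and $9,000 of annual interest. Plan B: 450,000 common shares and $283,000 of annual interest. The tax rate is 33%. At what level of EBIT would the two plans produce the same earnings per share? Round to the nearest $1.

$645,647

At indifference, (EBIT − 9,000)(1 − t)/790,000 = (EBIT − 283,000)(1 − t)/450,000.
The (1 − t) factor cancels: (EBIT − 9,000) × 450,000 = (EBIT − 283,000) × 790,000.
Solving, EBIT = (283,000·790,000 − 9,000·450,000) / (790,000 − 450,000) = 219,520,000,000 / 340,000 = 645,647.06.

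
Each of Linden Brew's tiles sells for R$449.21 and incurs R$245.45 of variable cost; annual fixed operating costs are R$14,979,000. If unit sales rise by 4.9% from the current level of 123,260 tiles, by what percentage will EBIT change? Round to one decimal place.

At 123,260 units, contribution = 123,260 × R$203.76 = R$25,115,457.60.
EBIT = R$25,115,457.60 − R$14,979,000 = R$10,136,457.60.
Degree of operating leverage = R$25,115,457.60 / R$10,136,457.60 = 2.4777.
Operating income changes by 2.4777 × +4.9% = +12.1%.

+12.1%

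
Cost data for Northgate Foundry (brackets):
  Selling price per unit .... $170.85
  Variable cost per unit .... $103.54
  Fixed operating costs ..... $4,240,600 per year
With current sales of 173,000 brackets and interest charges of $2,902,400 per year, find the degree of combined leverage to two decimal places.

Total contribution margin = 173,000 × $67.31 = $11,644,630.00.
Operating income = contribution − fixed costs = $11,644,630.00 − $4,240,600 = $7,404,030.00. Interest = $2,902,400.00, so EBIT − I = $4,501,630.00.
Degree of total leverage = total CM / (EBIT − interest) = $11,644,630.00 / $4,501,630.00 = 2.5868.

2.59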